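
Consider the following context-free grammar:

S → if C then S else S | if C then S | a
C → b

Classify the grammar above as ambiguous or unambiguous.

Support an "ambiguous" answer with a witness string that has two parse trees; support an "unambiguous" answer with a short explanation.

Ambiguous - the string 'if b then if b then if b then a else a' has two distinct parse trees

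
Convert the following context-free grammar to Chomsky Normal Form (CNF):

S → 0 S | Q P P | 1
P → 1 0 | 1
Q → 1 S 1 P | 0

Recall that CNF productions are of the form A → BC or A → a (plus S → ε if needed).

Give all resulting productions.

T0 → 0; S → 1; T1 → 1; P → 1; Q → 0; S → T0 S; S → Q X0; X0 → P P; P → T1 T0; Q → T1 X1; X1 → S X2; X2 → T1 P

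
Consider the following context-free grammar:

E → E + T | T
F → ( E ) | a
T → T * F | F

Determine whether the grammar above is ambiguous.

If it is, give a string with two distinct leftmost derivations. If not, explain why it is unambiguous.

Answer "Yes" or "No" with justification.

No - the grammar is unambiguous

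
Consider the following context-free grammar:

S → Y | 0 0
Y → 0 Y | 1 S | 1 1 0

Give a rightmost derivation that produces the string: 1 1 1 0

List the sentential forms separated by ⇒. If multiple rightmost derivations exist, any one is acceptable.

S ⇒ Y ⇒ 1 S ⇒ 1 Y ⇒ 1 1 1 0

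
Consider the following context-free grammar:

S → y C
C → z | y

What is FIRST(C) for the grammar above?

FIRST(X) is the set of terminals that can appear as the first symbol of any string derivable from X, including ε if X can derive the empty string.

We compute FIRST(C) using the standard algorithm.
FIRST(C) = {y, z}
FIRST(S) = {y}
Therefore, FIRST(C) = {y, z}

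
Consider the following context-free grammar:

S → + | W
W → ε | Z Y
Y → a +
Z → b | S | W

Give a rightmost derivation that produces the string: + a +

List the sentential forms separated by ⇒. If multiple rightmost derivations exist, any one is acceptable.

S ⇒ W ⇒ Z Y ⇒ Z a + ⇒ S a + ⇒ + a +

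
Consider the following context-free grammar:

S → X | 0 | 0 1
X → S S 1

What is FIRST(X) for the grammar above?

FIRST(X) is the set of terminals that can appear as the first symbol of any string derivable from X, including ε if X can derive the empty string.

We compute FIRST(X) using the standard algorithm.
FIRST(S) = {0}
FIRST(X) = {0}
Therefore, FIRST(X) = {0}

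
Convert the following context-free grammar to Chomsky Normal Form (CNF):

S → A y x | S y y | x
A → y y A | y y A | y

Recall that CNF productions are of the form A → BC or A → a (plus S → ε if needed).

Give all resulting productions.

TY → y; TX → x; S → x; A → y; S → A X0; X0 → TY TX; S → S X1; X1 → TY TY; A → TY X2; X2 → TY A; A → TY X3; X3 → TY A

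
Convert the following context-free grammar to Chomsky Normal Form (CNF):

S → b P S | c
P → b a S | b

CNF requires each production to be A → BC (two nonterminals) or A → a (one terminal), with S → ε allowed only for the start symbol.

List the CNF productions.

TB → b; S → c; TA → a; P → b; S → TB X0; X0 → P S; P → TB X1; X1 → TA S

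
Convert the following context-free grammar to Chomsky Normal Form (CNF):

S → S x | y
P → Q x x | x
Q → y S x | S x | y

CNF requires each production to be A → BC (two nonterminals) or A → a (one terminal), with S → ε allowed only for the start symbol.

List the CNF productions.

TX → x; S → y; P → x; TY → y; Q → y; S → S TX; P → Q X0; X0 → TX TX; Q → TY X1; X1 → S TX; Q → S TX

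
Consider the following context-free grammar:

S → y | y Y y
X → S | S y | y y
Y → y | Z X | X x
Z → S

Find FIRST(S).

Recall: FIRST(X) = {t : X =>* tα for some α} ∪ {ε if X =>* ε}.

We compute FIRST(S) using the standard algorithm.
FIRST(S) = {y}
FIRST(X) = {y}
FIRST(Y) = {y}
FIRST(Z) = {y}
Therefore, FIRST(S) = {y}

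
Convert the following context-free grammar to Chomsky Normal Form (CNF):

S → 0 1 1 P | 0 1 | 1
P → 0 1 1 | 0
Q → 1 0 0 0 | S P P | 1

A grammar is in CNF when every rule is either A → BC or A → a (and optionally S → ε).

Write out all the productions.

T0 → 0; T1 → 1; S → 1; P → 0; Q → 1; S → T0 X0; X0 → T1 X1; X1 → T1 P; S → T0 T1; P → T0 X2; X2 → T1 T1; Q → T1 X3; X3 → T0 X4; X4 → T0 T0; Q → S X5; X5 → P P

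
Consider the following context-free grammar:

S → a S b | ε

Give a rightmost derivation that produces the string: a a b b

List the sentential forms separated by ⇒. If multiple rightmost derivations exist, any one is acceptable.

S ⇒ a S b ⇒ a a S b b ⇒ a a b b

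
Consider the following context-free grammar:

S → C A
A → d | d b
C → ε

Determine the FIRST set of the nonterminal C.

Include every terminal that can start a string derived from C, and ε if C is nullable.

We compute FIRST(C) using the standard algorithm.
FIRST(A) = {d}
FIRST(C) = {ε}
FIRST(S) = {d}
Therefore, FIRST(C) = {ε}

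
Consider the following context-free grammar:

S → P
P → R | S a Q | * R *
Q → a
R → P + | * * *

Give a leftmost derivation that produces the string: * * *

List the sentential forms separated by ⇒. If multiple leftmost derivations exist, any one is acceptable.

S ⇒ P ⇒ R ⇒ * * *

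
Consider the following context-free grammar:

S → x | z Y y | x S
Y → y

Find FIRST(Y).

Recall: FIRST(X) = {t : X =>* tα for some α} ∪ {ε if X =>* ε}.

We compute FIRST(Y) using the standard algorithm.
FIRST(S) = {x, z}
FIRST(Y) = {y}
Therefore, FIRST(Y) = {y}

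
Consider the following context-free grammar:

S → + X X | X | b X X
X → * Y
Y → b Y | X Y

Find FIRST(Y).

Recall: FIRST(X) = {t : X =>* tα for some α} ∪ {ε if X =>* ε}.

We compute FIRST(Y) using the standard algorithm.
FIRST(S) = {*, +, b}
FIRST(X) = {*}
FIRST(Y) = {*, b}
Therefore, FIRST(Y) = {*, b}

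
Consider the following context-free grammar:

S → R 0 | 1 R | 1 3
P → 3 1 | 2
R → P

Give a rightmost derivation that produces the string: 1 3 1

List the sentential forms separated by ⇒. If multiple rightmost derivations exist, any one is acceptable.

S ⇒ 1 R ⇒ 1 P ⇒ 1 3 1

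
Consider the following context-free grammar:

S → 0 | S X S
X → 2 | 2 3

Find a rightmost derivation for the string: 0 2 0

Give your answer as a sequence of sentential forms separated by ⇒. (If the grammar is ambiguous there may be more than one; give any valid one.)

S ⇒ S X S ⇒ S X 0 ⇒ S 2 0 ⇒ 0 2 0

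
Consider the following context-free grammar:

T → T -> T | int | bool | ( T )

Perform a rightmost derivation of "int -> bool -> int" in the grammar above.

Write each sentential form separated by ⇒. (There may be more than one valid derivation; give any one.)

T ⇒ T -> T ⇒ T -> T -> T ⇒ T -> T -> int ⇒ T -> bool -> int ⇒ int -> bool -> int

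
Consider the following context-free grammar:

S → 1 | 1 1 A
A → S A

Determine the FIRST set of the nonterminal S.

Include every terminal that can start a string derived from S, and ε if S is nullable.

We compute FIRST(S) using the standard algorithm.
FIRST(A) = {1}
FIRST(S) = {1}
Therefore, FIRST(S) = {1}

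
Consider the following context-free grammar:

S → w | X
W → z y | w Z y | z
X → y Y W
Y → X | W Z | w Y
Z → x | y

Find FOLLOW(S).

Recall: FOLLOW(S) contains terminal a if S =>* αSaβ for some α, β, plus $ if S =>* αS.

We compute FOLLOW(S) using the standard algorithm.
FOLLOW(S) starts with {$}.
FIRST(S) = {w, y}
FIRST(W) = {w, z}
FIRST(X) = {y}
FIRST(Y) = {w, y, z}
FIRST(Z) = {x, y}
FOLLOW(S) = {$}
FOLLOW(W) = {$, w, x, y, z}
FOLLOW(X) = {$, w, z}
FOLLOW(Y) = {w, z}
FOLLOW(Z) = {w, y, z}
Therefore, FOLLOW(S) = {$}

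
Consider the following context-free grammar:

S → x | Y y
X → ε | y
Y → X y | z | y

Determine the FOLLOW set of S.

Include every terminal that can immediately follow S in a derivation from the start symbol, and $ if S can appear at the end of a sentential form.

We compute FOLLOW(S) using the standard algorithm.
FOLLOW(S) starts with {$}.
FIRST(S) = {x, y, z}
FIRST(X) = {y, ε}
FIRST(Y) = {y, z}
FOLLOW(S) = {$}
FOLLOW(X) = {y}
FOLLOW(Y) = {y}
Therefore, FOLLOW(S) = {$}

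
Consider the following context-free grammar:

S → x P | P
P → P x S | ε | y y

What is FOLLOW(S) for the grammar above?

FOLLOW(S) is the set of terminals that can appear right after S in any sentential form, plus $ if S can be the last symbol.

We compute FOLLOW(S) using the standard algorithm.
FOLLOW(S) starts with {$}.
FIRST(P) = {x, y, ε}
FIRST(S) = {x, y, ε}
FOLLOW(P) = {$, x}
FOLLOW(S) = {$, x}
Therefore, FOLLOW(S) = {$, x}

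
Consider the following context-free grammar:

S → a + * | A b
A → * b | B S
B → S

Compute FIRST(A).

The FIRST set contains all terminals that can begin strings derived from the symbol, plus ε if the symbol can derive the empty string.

We compute FIRST(A) using the standard algorithm.
FIRST(A) = {*, a}
FIRST(B) = {*, a}
FIRST(S) = {*, a}
Therefore, FIRST(A) = {*, a}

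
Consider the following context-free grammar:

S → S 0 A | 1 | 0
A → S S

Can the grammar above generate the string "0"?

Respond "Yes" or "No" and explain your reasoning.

Yes - a valid derivation exists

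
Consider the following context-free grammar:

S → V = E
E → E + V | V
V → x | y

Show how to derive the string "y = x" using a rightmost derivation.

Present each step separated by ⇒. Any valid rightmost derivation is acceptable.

S ⇒ V = E ⇒ V = V ⇒ V = x ⇒ y = x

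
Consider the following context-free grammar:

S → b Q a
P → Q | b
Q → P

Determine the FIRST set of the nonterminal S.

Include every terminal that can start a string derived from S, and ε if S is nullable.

We compute FIRST(S) using the standard algorithm.
FIRST(P) = {b}
FIRST(Q) = {b}
FIRST(S) = {b}
Therefore, FIRST(S) = {b}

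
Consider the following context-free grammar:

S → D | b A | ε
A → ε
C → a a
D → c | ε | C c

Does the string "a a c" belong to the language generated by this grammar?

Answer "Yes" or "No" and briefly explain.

Yes - a valid derivation exists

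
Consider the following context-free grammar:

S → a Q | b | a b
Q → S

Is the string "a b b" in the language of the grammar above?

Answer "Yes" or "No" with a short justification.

No - no valid derivation exists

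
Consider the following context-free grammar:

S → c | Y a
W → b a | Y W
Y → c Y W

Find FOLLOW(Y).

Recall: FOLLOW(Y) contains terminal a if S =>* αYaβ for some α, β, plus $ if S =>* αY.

We compute FOLLOW(Y) using the standard algorithm.
FOLLOW(S) starts with {$}.
FIRST(S) = {c}
FIRST(W) = {b, c}
FIRST(Y) = {c}
FOLLOW(S) = {$}
FOLLOW(W) = {a, b, c}
FOLLOW(Y) = {a, b, c}
Therefore, FOLLOW(Y) = {a, b, c}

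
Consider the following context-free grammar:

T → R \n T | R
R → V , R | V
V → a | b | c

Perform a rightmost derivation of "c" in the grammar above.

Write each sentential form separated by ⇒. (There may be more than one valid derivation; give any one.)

T ⇒ R ⇒ V ⇒ c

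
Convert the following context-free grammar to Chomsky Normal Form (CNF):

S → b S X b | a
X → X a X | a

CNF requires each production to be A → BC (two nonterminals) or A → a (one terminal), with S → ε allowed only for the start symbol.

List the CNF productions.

TB → b; S → a; TA → a; X → a; S → TB X0; X0 → S X1; X1 → X TB; X → X X2; X2 → TA X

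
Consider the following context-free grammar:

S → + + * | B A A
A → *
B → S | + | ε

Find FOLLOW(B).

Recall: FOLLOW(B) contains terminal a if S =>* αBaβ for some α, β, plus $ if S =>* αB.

We compute FOLLOW(B) using the standard algorithm.
FOLLOW(S) starts with {$}.
FIRST(A) = {*}
FIRST(B) = {*, +, ε}
FIRST(S) = {*, +}
FOLLOW(A) = {$, *}
FOLLOW(B) = {*}
FOLLOW(S) = {$, *}
Therefore, FOLLOW(B) = {*}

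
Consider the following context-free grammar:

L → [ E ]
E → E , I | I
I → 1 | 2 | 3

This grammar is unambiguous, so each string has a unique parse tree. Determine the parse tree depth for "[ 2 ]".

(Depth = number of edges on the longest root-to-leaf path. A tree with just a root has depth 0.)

3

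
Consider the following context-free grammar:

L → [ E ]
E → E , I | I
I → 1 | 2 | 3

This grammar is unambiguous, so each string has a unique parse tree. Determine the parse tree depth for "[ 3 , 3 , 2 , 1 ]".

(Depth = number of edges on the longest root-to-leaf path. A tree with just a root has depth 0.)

6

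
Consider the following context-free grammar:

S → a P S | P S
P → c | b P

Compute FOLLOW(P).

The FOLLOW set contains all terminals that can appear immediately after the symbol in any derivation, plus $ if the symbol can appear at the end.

We compute FOLLOW(P) using the standard algorithm.
FOLLOW(S) starts with {$}.
FIRST(P) = {b, c}
FIRST(S) = {a, b, c}
FOLLOW(P) = {a, b, c}
FOLLOW(S) = {$}
Therefore, FOLLOW(P) = {a, b, c}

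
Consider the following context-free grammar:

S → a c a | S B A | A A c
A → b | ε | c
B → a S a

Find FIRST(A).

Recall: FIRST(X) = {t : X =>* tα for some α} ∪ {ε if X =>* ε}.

We compute FIRST(A) using the standard algorithm.
FIRST(A) = {b, c, ε}
FIRST(B) = {a}
FIRST(S) = {a, b, c}
Therefore, FIRST(A) = {b, c, ε}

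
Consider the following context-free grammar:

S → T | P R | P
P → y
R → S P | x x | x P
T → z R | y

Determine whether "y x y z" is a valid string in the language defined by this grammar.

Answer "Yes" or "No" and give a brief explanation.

No - no valid derivation exists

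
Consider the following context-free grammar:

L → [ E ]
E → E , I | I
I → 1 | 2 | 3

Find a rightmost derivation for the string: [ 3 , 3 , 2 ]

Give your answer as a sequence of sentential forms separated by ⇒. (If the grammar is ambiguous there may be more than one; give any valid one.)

L ⇒ [ E ] ⇒ [ E , I ] ⇒ [ E , 2 ] ⇒ [ E , I , 2 ] ⇒ [ E , 3 , 2 ] ⇒ [ I , 3 , 2 ] ⇒ [ 3 , 3 , 2 ]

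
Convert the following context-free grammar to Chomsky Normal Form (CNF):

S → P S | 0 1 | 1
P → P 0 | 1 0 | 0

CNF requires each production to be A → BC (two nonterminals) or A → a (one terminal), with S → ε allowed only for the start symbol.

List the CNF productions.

T0 → 0; T1 → 1; S → 1; P → 0; S → P S; S → T0 T1; P → P T0; P → T1 T0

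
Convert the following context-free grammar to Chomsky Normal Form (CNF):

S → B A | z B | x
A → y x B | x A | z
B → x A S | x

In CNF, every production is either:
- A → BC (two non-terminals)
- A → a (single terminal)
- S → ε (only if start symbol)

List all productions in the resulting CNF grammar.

TZ → z; S → x; TY → y; TX → x; A → z; B → x; S → B A; S → TZ B; A → TY X0; X0 → TX B; A → TX A; B → TX X1; X1 → A S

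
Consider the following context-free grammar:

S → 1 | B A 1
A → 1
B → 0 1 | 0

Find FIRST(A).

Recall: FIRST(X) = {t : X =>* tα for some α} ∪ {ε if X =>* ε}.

We compute FIRST(A) using the standard algorithm.
FIRST(A) = {1}
FIRST(B) = {0}
FIRST(S) = {0, 1}
Therefore, FIRST(A) = {1}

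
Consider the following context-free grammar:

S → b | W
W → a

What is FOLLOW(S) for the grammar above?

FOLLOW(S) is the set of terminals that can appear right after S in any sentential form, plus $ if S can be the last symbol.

We compute FOLLOW(S) using the standard algorithm.
FOLLOW(S) starts with {$}.
FIRST(S) = {a, b}
FIRST(W) = {a}
FOLLOW(S) = {$}
FOLLOW(W) = {$}
Therefore, FOLLOW(S) = {$}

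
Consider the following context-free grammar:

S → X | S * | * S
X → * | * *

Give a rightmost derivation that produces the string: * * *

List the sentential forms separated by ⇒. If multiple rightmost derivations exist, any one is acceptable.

S ⇒ S * ⇒ X * ⇒ * * *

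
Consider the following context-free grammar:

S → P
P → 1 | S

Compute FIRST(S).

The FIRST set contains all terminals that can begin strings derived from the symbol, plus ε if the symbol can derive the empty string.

We compute FIRST(S) using the standard algorithm.
FIRST(P) = {1}
FIRST(S) = {1}
Therefore, FIRST(S) = {1}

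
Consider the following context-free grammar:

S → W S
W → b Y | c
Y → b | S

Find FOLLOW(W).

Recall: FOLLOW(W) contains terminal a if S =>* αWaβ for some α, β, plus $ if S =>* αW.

We compute FOLLOW(W) using the standard algorithm.
FOLLOW(S) starts with {$}.
FIRST(S) = {b, c}
FIRST(W) = {b, c}
FIRST(Y) = {b, c}
FOLLOW(S) = {$, b, c}
FOLLOW(W) = {b, c}
FOLLOW(Y) = {b, c}
Therefore, FOLLOW(W) = {b, c}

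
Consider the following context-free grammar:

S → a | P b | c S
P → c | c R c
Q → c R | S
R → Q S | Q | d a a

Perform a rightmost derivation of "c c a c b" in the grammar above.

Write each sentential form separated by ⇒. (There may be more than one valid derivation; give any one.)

S ⇒ P b ⇒ c R c b ⇒ c Q c b ⇒ c S c b ⇒ c c S c b ⇒ c c a c b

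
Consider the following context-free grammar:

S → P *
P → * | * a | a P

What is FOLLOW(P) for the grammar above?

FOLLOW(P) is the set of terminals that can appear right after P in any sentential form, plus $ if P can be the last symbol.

We compute FOLLOW(P) using the standard algorithm.
FOLLOW(S) starts with {$}.
FIRST(P) = {*, a}
FIRST(S) = {*, a}
FOLLOW(P) = {*}
FOLLOW(S) = {$}
Therefore, FOLLOW(P) = {*}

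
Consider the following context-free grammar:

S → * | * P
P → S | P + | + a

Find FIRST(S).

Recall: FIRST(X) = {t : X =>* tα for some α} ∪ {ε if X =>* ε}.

We compute FIRST(S) using the standard algorithm.
FIRST(P) = {*, +}
FIRST(S) = {*}
Therefore, FIRST(S) = {*}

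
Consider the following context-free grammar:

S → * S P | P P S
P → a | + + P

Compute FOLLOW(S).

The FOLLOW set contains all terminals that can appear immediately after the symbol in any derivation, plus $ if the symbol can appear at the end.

We compute FOLLOW(S) using the standard algorithm.
FOLLOW(S) starts with {$}.
FIRST(P) = {+, a}
FIRST(S) = {*, +, a}
FOLLOW(P) = {$, *, +, a}
FOLLOW(S) = {$, +, a}
Therefore, FOLLOW(S) = {$, +, a}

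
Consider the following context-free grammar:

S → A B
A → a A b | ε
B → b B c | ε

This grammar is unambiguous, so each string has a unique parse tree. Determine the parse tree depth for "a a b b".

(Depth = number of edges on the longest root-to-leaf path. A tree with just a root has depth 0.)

4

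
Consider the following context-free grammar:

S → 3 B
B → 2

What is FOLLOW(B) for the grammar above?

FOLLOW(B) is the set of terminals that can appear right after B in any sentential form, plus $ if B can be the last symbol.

We compute FOLLOW(B) using the standard algorithm.
FOLLOW(S) starts with {$}.
FIRST(B) = {2}
FIRST(S) = {3}
FOLLOW(B) = {$}
FOLLOW(S) = {$}
Therefore, FOLLOW(B) = {$}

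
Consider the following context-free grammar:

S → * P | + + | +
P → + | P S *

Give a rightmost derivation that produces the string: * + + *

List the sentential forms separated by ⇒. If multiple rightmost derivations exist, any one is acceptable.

S ⇒ * P ⇒ * P S * ⇒ * P + * ⇒ * + + *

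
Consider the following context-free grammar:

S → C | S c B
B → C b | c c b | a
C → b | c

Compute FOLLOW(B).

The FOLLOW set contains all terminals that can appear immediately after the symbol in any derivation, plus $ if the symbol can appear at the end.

We compute FOLLOW(B) using the standard algorithm.
FOLLOW(S) starts with {$}.
FIRST(B) = {a, b, c}
FIRST(C) = {b, c}
FIRST(S) = {b, c}
FOLLOW(B) = {$, c}
FOLLOW(C) = {$, b, c}
FOLLOW(S) = {$, c}
Therefore, FOLLOW(B) = {$, c}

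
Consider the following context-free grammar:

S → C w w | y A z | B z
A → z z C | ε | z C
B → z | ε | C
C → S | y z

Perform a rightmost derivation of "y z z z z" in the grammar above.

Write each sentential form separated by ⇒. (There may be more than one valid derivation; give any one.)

S ⇒ y A z ⇒ y z z C z ⇒ y z z S z ⇒ y z z B z z ⇒ y z z z z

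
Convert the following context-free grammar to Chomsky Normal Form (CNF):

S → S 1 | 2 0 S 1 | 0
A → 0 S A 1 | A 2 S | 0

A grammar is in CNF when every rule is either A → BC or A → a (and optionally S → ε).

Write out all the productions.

T1 → 1; T2 → 2; T0 → 0; S → 0; A → 0; S → S T1; S → T2 X0; X0 → T0 X1; X1 → S T1; A → T0 X2; X2 → S X3; X3 → A T1; A → A X4; X4 → T2 S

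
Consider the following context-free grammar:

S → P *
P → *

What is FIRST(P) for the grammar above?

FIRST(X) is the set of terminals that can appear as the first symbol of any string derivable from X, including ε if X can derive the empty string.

We compute FIRST(P) using the standard algorithm.
FIRST(P) = {*}
FIRST(S) = {*}
Therefore, FIRST(P) = {*}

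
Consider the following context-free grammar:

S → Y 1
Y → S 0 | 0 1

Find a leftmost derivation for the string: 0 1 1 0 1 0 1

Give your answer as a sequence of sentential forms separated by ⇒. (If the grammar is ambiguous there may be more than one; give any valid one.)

S ⇒ Y 1 ⇒ S 0 1 ⇒ Y 1 0 1 ⇒ S 0 1 0 1 ⇒ Y 1 0 1 0 1 ⇒ 0 1 1 0 1 0 1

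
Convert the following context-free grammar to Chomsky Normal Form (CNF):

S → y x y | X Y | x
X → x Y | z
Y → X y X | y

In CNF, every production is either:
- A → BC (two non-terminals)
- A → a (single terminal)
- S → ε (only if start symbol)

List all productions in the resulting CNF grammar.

TY → y; TX → x; S → x; X → z; Y → y; S → TY X0; X0 → TX TY; S → X Y; X → TX Y; Y → X X1; X1 → TY X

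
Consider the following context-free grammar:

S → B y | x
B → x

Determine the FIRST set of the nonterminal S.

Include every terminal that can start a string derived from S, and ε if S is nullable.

We compute FIRST(S) using the standard algorithm.
FIRST(B) = {x}
FIRST(S) = {x}
Therefore, FIRST(S) = {x}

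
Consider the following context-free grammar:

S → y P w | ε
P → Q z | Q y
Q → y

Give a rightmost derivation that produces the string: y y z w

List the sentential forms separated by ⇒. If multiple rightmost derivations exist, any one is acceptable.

S ⇒ y P w ⇒ y Q z w ⇒ y y z w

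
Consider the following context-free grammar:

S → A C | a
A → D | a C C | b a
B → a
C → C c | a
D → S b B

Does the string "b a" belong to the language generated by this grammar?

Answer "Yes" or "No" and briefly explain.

No - no valid derivation exists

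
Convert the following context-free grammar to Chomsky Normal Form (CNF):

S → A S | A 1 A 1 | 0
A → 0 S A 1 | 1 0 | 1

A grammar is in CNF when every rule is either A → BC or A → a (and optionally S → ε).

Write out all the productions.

T1 → 1; S → 0; T0 → 0; A → 1; S → A S; S → A X0; X0 → T1 X1; X1 → A T1; A → T0 X2; X2 → S X3; X3 → A T1; A → T1 T0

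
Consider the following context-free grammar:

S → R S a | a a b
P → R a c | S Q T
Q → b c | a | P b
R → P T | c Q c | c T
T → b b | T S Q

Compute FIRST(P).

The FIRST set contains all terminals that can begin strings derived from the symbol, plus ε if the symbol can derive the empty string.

We compute FIRST(P) using the standard algorithm.
FIRST(P) = {a, c}
FIRST(Q) = {a, b, c}
FIRST(R) = {a, c}
FIRST(S) = {a, c}
FIRST(T) = {b}
Therefore, FIRST(P) = {a, c}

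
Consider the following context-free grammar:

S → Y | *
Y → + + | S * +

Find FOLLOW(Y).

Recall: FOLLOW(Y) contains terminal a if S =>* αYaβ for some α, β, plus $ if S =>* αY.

We compute FOLLOW(Y) using the standard algorithm.
FOLLOW(S) starts with {$}.
FIRST(S) = {*, +}
FIRST(Y) = {*, +}
FOLLOW(S) = {$, *}
FOLLOW(Y) = {$, *}
Therefore, FOLLOW(Y) = {$, *}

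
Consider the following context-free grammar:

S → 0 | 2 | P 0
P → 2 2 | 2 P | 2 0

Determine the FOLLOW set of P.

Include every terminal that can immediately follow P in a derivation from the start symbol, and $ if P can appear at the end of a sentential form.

We compute FOLLOW(P) using the standard algorithm.
FOLLOW(S) starts with {$}.
FIRST(P) = {2}
FIRST(S) = {0, 2}
FOLLOW(P) = {0}
FOLLOW(S) = {$}
Therefore, FOLLOW(P) = {0}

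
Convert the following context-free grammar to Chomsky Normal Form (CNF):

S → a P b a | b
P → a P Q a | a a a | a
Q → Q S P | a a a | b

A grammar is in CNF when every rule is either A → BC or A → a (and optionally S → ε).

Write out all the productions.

TA → a; TB → b; S → b; P → a; Q → b; S → TA X0; X0 → P X1; X1 → TB TA; P → TA X2; X2 → P X3; X3 → Q TA; P → TA X4; X4 → TA TA; Q → Q X5; X5 → S P; Q → TA X6; X6 → TA TA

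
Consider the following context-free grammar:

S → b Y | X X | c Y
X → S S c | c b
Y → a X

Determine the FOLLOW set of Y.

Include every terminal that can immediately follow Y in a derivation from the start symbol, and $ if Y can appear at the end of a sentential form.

We compute FOLLOW(Y) using the standard algorithm.
FOLLOW(S) starts with {$}.
FIRST(S) = {b, c}
FIRST(X) = {b, c}
FIRST(Y) = {a}
FOLLOW(S) = {$, b, c}
FOLLOW(X) = {$, b, c}
FOLLOW(Y) = {$, b, c}
Therefore, FOLLOW(Y) = {$, b, c}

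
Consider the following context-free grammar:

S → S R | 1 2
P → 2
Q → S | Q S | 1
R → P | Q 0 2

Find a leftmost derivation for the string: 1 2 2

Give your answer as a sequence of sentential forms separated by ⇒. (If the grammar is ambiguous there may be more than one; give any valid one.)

S ⇒ S R ⇒ 1 2 R ⇒ 1 2 P ⇒ 1 2 2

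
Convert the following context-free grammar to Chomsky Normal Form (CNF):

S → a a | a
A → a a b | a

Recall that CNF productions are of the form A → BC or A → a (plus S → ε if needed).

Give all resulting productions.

TA → a; S → a; TB → b; A → a; S → TA TA; A → TA X0; X0 → TA TB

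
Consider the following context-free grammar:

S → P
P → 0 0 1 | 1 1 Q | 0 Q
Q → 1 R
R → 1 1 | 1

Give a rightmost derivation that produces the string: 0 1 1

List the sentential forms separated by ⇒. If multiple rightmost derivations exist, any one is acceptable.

S ⇒ P ⇒ 0 Q ⇒ 0 1 R ⇒ 0 1 1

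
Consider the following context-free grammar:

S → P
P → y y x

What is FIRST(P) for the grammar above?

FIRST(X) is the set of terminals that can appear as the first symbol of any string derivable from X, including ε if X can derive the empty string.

We compute FIRST(P) using the standard algorithm.
FIRST(P) = {y}
FIRST(S) = {y}
Therefore, FIRST(P) = {y}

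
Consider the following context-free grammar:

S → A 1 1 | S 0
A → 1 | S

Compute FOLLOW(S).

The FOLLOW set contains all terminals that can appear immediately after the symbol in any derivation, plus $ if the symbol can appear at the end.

We compute FOLLOW(S) using the standard algorithm.
FOLLOW(S) starts with {$}.
FIRST(A) = {1}
FIRST(S) = {1}
FOLLOW(A) = {1}
FOLLOW(S) = {$, 0, 1}
Therefore, FOLLOW(S) = {$, 0, 1}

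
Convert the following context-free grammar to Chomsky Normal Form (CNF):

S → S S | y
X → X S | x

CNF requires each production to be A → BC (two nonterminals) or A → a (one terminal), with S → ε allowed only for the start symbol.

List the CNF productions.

S → y; X → x; S → S S; X → X S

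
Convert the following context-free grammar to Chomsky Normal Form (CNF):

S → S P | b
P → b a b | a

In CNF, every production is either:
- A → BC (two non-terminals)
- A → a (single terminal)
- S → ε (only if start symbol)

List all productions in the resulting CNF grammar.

S → b; TB → b; TA → a; P → a; S → S P; P → TB X0; X0 → TA TB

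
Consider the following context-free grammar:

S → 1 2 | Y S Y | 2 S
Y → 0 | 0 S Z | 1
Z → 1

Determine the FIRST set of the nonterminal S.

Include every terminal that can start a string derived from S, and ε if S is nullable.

We compute FIRST(S) using the standard algorithm.
FIRST(S) = {0, 1, 2}
FIRST(Y) = {0, 1}
FIRST(Z) = {1}
Therefore, FIRST(S) = {0, 1, 2}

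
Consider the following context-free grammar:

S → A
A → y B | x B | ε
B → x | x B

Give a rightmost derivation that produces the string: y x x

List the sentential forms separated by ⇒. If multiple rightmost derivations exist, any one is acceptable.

S ⇒ A ⇒ y B ⇒ y x B ⇒ y x x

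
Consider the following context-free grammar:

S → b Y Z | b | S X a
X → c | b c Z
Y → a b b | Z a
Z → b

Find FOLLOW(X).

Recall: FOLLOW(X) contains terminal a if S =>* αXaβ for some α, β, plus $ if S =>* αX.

We compute FOLLOW(X) using the standard algorithm.
FOLLOW(S) starts with {$}.
FIRST(S) = {b}
FIRST(X) = {b, c}
FIRST(Y) = {a, b}
FIRST(Z) = {b}
FOLLOW(S) = {$, b, c}
FOLLOW(X) = {a}
FOLLOW(Y) = {b}
FOLLOW(Z) = {$, a, b, c}
Therefore, FOLLOW(X) = {a}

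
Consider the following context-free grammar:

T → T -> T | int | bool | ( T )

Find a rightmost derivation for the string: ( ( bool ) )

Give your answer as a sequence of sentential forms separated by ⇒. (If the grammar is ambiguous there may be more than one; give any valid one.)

T ⇒ ( T ) ⇒ ( ( T ) ) ⇒ ( ( bool ) )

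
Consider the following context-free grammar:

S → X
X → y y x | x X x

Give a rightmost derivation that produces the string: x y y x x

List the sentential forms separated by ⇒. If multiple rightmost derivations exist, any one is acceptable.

S ⇒ X ⇒ x X x ⇒ x y y x x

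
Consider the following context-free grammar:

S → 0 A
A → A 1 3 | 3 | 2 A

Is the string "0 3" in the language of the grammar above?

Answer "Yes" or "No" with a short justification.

Yes - a valid derivation exists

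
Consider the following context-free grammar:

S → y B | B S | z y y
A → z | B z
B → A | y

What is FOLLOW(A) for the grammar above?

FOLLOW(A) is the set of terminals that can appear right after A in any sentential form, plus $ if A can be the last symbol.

We compute FOLLOW(A) using the standard algorithm.
FOLLOW(S) starts with {$}.
FIRST(A) = {y, z}
FIRST(B) = {y, z}
FIRST(S) = {y, z}
FOLLOW(A) = {$, y, z}
FOLLOW(B) = {$, y, z}
FOLLOW(S) = {$}
Therefore, FOLLOW(A) = {$, y, z}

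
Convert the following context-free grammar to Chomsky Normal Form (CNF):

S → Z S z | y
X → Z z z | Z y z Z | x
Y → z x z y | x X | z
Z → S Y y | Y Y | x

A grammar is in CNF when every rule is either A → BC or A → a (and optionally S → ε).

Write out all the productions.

TZ → z; S → y; TY → y; X → x; TX → x; Y → z; Z → x; S → Z X0; X0 → S TZ; X → Z X1; X1 → TZ TZ; X → Z X2; X2 → TY X3; X3 → TZ Z; Y → TZ X4; X4 → TX X5; X5 → TZ TY; Y → TX X; Z → S X6; X6 → Y TY; Z → Y Y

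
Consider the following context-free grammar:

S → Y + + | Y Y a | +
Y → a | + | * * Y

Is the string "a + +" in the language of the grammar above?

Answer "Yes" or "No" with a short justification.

Yes - a valid derivation exists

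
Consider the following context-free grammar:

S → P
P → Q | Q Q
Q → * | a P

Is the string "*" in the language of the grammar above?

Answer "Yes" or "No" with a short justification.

Yes - a valid derivation exists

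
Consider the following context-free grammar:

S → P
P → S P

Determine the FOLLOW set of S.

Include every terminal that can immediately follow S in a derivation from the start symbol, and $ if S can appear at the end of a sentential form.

We compute FOLLOW(S) using the standard algorithm.
FOLLOW(S) starts with {$}.
FIRST(P) = {}
FIRST(S) = {}
FOLLOW(P) = {$}
FOLLOW(S) = {$}
Therefore, FOLLOW(S) = {$}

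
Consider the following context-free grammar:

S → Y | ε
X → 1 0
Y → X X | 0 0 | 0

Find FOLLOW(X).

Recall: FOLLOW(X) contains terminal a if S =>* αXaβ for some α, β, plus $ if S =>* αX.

We compute FOLLOW(X) using the standard algorithm.
FOLLOW(S) starts with {$}.
FIRST(S) = {0, 1, ε}
FIRST(X) = {1}
FIRST(Y) = {0, 1}
FOLLOW(S) = {$}
FOLLOW(X) = {$, 1}
FOLLOW(Y) = {$}
Therefore, FOLLOW(X) = {$, 1}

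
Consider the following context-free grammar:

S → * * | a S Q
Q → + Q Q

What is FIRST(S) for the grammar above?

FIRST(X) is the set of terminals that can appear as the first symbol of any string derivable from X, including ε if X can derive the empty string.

We compute FIRST(S) using the standard algorithm.
FIRST(Q) = {+}
FIRST(S) = {*, a}
Therefore, FIRST(S) = {*, a}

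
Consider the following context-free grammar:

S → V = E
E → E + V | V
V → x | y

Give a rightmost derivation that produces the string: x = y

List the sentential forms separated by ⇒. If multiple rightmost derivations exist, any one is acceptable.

S ⇒ V = E ⇒ V = V ⇒ V = y ⇒ x = y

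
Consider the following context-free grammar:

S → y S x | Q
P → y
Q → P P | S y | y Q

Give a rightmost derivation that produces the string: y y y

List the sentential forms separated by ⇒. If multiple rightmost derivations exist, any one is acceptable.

S ⇒ Q ⇒ y Q ⇒ y P P ⇒ y P y ⇒ y y y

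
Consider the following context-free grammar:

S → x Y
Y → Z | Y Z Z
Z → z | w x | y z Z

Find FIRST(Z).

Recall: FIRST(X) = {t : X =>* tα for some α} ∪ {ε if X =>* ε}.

We compute FIRST(Z) using the standard algorithm.
FIRST(S) = {x}
FIRST(Y) = {w, y, z}
FIRST(Z) = {w, y, z}
Therefore, FIRST(Z) = {w, y, z}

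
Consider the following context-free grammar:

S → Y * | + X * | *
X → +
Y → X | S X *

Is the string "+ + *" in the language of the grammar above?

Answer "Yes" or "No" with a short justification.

Yes - a valid derivation exists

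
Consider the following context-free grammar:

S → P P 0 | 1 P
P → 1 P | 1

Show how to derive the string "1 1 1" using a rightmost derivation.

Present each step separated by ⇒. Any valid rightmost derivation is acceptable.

S ⇒ 1 P ⇒ 1 1 P ⇒ 1 1 1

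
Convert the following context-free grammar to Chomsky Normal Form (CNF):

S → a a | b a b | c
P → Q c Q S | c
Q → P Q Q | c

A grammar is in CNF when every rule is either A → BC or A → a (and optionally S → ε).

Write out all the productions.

TA → a; TB → b; S → c; TC → c; P → c; Q → c; S → TA TA; S → TB X0; X0 → TA TB; P → Q X1; X1 → TC X2; X2 → Q S; Q → P X3; X3 → Q Q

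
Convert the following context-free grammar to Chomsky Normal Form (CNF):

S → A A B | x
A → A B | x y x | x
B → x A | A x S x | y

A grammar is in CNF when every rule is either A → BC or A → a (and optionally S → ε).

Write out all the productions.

S → x; TX → x; TY → y; A → x; B → y; S → A X0; X0 → A B; A → A B; A → TX X1; X1 → TY TX; B → TX A; B → A X2; X2 → TX X3; X3 → S TX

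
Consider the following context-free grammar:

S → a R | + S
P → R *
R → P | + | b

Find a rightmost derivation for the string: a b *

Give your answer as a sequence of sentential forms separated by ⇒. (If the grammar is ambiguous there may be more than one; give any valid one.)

S ⇒ a R ⇒ a P ⇒ a R * ⇒ a b *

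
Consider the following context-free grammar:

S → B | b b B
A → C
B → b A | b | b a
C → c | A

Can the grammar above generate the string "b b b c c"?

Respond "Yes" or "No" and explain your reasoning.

No - no valid derivation exists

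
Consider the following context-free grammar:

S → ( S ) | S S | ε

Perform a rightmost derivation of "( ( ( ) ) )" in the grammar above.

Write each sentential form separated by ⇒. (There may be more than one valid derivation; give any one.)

S ⇒ ( S ) ⇒ ( ( S ) ) ⇒ ( ( ( S ) ) ) ⇒ ( ( ( ) ) )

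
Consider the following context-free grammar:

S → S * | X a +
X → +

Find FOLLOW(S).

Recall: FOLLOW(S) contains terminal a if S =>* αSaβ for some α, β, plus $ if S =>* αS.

We compute FOLLOW(S) using the standard algorithm.
FOLLOW(S) starts with {$}.
FIRST(S) = {+}
FIRST(X) = {+}
FOLLOW(S) = {$, *}
FOLLOW(X) = {a}
Therefore, FOLLOW(S) = {$, *}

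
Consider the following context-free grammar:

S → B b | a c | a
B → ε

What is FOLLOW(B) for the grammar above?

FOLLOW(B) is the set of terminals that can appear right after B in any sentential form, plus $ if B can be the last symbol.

We compute FOLLOW(B) using the standard algorithm.
FOLLOW(S) starts with {$}.
FIRST(B) = {ε}
FIRST(S) = {a, b}
FOLLOW(B) = {b}
FOLLOW(S) = {$}
Therefore, FOLLOW(B) = {b}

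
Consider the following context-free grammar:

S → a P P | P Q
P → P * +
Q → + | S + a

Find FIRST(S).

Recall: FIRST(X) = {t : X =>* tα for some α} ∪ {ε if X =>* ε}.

We compute FIRST(S) using the standard algorithm.
FIRST(P) = {}
FIRST(Q) = {+, a}
FIRST(S) = {a}
Therefore, FIRST(S) = {a}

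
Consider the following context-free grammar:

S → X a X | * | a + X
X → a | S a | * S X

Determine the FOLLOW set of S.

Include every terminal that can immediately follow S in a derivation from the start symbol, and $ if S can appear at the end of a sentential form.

We compute FOLLOW(S) using the standard algorithm.
FOLLOW(S) starts with {$}.
FIRST(S) = {*, a}
FIRST(X) = {*, a}
FOLLOW(S) = {$, *, a}
FOLLOW(X) = {$, *, a}
Therefore, FOLLOW(S) = {$, *, a}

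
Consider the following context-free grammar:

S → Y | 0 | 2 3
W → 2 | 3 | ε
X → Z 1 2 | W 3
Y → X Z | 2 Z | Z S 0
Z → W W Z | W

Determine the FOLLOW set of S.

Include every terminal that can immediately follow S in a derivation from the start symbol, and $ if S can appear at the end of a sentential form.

We compute FOLLOW(S) using the standard algorithm.
FOLLOW(S) starts with {$}.
FIRST(S) = {0, 1, 2, 3}
FIRST(W) = {2, 3, ε}
FIRST(X) = {1, 2, 3}
FIRST(Y) = {0, 1, 2, 3}
FIRST(Z) = {2, 3, ε}
FOLLOW(S) = {$, 0}
FOLLOW(W) = {$, 0, 1, 2, 3}
FOLLOW(X) = {$, 0, 2, 3}
FOLLOW(Y) = {$, 0}
FOLLOW(Z) = {$, 0, 1, 2, 3}
Therefore, FOLLOW(S) = {$, 0}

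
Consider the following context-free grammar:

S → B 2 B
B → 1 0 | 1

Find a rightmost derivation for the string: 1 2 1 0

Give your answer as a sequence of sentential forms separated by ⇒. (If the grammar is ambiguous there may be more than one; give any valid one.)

S ⇒ B 2 B ⇒ B 2 1 0 ⇒ 1 2 1 0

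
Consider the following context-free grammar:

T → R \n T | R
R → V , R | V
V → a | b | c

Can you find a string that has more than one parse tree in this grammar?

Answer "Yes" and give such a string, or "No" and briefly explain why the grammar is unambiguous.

No - the grammar is unambiguous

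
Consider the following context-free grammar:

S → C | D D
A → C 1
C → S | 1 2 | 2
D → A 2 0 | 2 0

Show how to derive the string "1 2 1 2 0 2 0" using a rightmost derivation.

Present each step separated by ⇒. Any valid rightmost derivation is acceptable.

S ⇒ D D ⇒ D 2 0 ⇒ A 2 0 2 0 ⇒ C 1 2 0 2 0 ⇒ 1 2 1 2 0 2 0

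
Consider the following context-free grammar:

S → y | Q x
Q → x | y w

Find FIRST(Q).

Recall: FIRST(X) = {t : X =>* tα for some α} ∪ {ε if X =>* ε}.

We compute FIRST(Q) using the standard algorithm.
FIRST(Q) = {x, y}
FIRST(S) = {x, y}
Therefore, FIRST(Q) = {x, y}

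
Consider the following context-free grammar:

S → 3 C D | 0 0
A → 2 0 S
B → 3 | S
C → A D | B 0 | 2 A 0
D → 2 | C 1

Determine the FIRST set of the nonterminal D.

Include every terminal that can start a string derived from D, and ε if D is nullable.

We compute FIRST(D) using the standard algorithm.
FIRST(A) = {2}
FIRST(B) = {0, 3}
FIRST(C) = {0, 2, 3}
FIRST(D) = {0, 2, 3}
FIRST(S) = {0, 3}
Therefore, FIRST(D) = {0, 2, 3}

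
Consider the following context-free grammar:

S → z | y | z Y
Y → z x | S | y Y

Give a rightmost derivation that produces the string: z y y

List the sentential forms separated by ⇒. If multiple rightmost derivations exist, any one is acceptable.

S ⇒ z Y ⇒ z y Y ⇒ z y S ⇒ z y y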